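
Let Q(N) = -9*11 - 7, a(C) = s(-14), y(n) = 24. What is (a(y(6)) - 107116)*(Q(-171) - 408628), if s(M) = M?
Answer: 43787673420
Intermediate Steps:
a(C) = -14
Q(N) = -106 (Q(N) = -99 - 7 = -106)
(a(y(6)) - 107116)*(Q(-171) - 408628) = (-14 - 107116)*(-106 - 408628) = -107130*(-408734) = 43787673420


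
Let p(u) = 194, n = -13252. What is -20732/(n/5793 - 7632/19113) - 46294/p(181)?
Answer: 17981285036216/2404772687 ≈ 7477.3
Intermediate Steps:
-20732/(n/5793 - 7632/19113) - 46294/p(181) = -20732/(-13252/5793 - 7632/19113) - 46294/194 = -20732/(-13252*1/5793 - 7632*1/19113) - 46294*1/194 = -20732/(-13252/5793 - 2544/6371) - 23147/97 = -20732/(-99165884/36907203) - 23147/97 = -20732*(-36907203/99165884) - 23147/97 = 191290033149/24791471 - 23147/97 = 17981285036216/2404772687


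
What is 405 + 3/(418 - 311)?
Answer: 43338/107 ≈ 405.03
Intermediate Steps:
405 + 3/(418 - 311) = 405 + 3/107 = 43338/107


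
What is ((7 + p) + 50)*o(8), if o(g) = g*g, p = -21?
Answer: 2304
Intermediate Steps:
o(g) = g²
((7 + p) + 50)*o(8) = ((7 - 21) + 50)*8² = (-14 + 50)*64 = 36*64 = 2304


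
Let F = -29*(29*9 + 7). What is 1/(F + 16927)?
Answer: 1/9155 ≈ 0.00010923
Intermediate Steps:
F = -7772 (F = -29*(261 + 7) = -29*268 = -7772)
1/(F + 16927) = 1/(-7772 + 16927) = 1/9155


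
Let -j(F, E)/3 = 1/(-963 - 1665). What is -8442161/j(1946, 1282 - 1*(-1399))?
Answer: -7395333036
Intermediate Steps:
j(F, E) = 1/876 (j(F, E) = -3/(-963 - 1665) = -3/(-2628) = -3*(-1/2628) = 1/876)
-8442161/j(1946, 1282 - 1*(-1399)) = -8442161/1/876 = -8442161*876 = -7395333036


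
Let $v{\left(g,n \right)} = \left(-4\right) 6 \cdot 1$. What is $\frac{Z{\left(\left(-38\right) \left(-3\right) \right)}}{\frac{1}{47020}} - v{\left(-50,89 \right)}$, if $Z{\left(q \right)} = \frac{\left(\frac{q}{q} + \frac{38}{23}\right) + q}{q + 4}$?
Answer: $\frac{63109898}{1357} \approx 46507.0$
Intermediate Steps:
$v{\left(g,n \right)} = -24$ ($v{\left(g,n \right)} = \left(-24\right) 1 = -24$)
$Z{\left(q \right)} = \frac{\frac{61}{23} + q}{4 + q}$ ($Z{\left(q \right)} = \frac{\left(1 + 38 \cdot \frac{1}{23}\right) + q}{4 + q} = \frac{\left(1 + \frac{38}{23}\right) + q}{4 + q} = \frac{\frac{61}{23} + q}{4 + q}$)
$\frac{Z{\left(\left(-38\right) \left(-3\right) \right)}}{\frac{1}{47020}} - v{\left(-50,89 \right)} = \frac{\frac{1}{4 - -114} \left(\frac{61}{23} - -114\right)}{\frac{1}{47020}} - -24 = \frac{\frac{61}{23} + 114}{4 + 114} \frac{1}{\frac{1}{47020}} + 24 = \frac{1}{118} \cdot \frac{2683}{23} \cdot 47020 + 24 = \frac{2683}{2714} \cdot 47020 + 24 = \frac{63077330}{1357} + 24 = \frac{63109898}{1357}$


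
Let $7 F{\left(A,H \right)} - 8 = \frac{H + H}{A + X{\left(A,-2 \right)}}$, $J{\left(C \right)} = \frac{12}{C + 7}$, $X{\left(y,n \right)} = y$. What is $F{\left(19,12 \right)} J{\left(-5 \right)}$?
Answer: $\frac{984}{133} \approx 7.3985$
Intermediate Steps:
$J{\left(C \right)} = \frac{12}{7 + C}$
$F{\left(A,H \right)} = \frac{8}{7} + \frac{H}{7 A}$ ($F{\left(A,H \right)} = \frac{8}{7} + \frac{\left(H + H\right) \frac{1}{A + A}}{7} = \frac{8}{7} + \frac{2 H \frac{1}{2 A}}{7} = \frac{8}{7} + \frac{H \frac{1}{A}}{7} = \frac{8}{7} + \frac{H}{7 A}$)
$F{\left(19,12 \right)} J{\left(-5 \right)} = \frac{12 + 8 \cdot 19}{7 \cdot 19} \frac{12}{7 - 5} = \frac{1}{7} \cdot \frac{1}{19} \left(12 + 152\right) \frac{12}{2} = \frac{1}{7} \cdot \frac{1}{19} \cdot 164 \cdot 12 \cdot \frac{1}{2} = \frac{164}{133} \cdot 6 = \frac{984}{133}$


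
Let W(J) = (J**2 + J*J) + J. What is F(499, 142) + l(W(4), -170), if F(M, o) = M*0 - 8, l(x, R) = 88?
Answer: 80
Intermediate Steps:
W(J) = J + 2*J**2 (W(J) = (J**2 + J**2) + J = 2*J**2 + J = J + 2*J**2)
F(M, o) = -8 (F(M, o) = 0 - 8 = -8)
F(499, 142) + l(W(4), -170) = -8 + 88 = 80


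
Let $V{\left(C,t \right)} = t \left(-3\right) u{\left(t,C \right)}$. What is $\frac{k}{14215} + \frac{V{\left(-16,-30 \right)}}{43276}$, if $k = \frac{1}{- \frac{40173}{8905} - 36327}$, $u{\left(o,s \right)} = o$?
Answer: $- \frac{620866222823339}{9951335490753036} \approx -0.06239$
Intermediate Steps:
$V{\left(C,t \right)} = - 3 t^{2}$ ($V{\left(C,t \right)} = t \left(-3\right) t = - 3 t t = - 3 t^{2}$)
$k = - \frac{8905}{323532108}$ ($k = \frac{1}{\left(-40173\right) \frac{1}{8905} - 36327} = \frac{1}{- \frac{40173}{8905} - 36327} = \frac{1}{- \frac{323532108}{8905}} = - \frac{8905}{323532108} \approx -2.7524 \cdot 10^{-5}$)
$\frac{k}{14215} + \frac{V{\left(-16,-30 \right)}}{43276} = - \frac{8905}{323532108 \cdot 14215} + \frac{\left(-3\right) \left(-30\right)^{2}}{43276} = \left(- \frac{8905}{323532108}\right) \frac{1}{14215} + \left(-3\right) 900 \cdot \frac{1}{43276} = - \frac{1781}{919801783044} - \frac{675}{10819} = - \frac{620866222823339}{9951335490753036}$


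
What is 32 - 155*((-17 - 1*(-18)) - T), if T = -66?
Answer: -10353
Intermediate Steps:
32 - 155*((-17 - 1*(-18)) - T) = 32 - 155*((-17 - 1*(-18)) - 1*(-66)) = 32 - 155*((-17 + 18) + 66) = 32 - 155*(1 + 66) = 32 - 155*67 = 32 - 10385 = -10353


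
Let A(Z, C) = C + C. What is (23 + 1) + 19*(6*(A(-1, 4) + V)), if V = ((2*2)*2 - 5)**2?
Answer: 1962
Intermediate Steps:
V = 9 (V = (4*2 - 5)**2 = (8 - 5)**2 = 3**2 = 9)
A(Z, C) = 2*C
(23 + 1) + 19*(6*(A(-1, 4) + V)) = (23 + 1) + 19*(6*(2*4 + 9)) = 24 + 19*(6*(8 + 9)) = 24 + 19*(6*17) = 24 + 19*102 = 24 + 1938 = 1962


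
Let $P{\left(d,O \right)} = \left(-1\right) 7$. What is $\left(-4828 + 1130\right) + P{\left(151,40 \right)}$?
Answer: $-3705$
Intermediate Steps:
$P{\left(d,O \right)} = -7$
$\left(-4828 + 1130\right) + P{\left(151,40 \right)} = \left(-4828 + 1130\right) - 7 = -3698 - 7 = -3705$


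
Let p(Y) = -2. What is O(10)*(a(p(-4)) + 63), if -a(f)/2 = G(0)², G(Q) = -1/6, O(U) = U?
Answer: 5665/9 ≈ 629.44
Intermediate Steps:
G(Q) = -⅙ (G(Q) = -1*⅙ = -⅙)
a(f) = -1/18 (a(f) = -2*(-⅙)² = -2*1/36 = -1/18)
O(10)*(a(p(-4)) + 63) = 10*(-1/18 + 63) = 10*(1133/18) = 5665/9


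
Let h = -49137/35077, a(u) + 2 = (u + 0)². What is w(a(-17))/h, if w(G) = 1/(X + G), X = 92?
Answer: -35077/18622923 ≈ -0.0018835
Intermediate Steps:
a(u) = -2 + u² (a(u) = -2 + (u + 0)² = -2 + u²)
w(G) = 1/(92 + G)
h = -49137/35077 (h = -49137*1/35077 = -49137/35077 ≈ -1.4008)
w(a(-17))/h = 1/((92 + (-2 + (-17)²))*(-49137/35077)) = -35077/49137/(92 + (-2 + 289)) = -35077/49137/(92 + 287) = -35077/49137/379 = (1/379)*(-35077/49137) = -35077/18622923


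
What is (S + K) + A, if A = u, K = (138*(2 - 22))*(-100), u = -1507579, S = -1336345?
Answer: -2567924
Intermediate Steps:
K = 276000 (K = (138*(-20))*(-100) = -2760*(-100) = 276000)
A = -1507579
(S + K) + A = (-1336345 + 276000) - 1507579 = -1060345 - 1507579 = -2567924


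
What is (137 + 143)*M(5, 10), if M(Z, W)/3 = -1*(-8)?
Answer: 6720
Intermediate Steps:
M(Z, W) = 24 (M(Z, W) = 3*(-1*(-8)) = 3*8 = 24)
(137 + 143)*M(5, 10) = (137 + 143)*24 = 280*24 = 6720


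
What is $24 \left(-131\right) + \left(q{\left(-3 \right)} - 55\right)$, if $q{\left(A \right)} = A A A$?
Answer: $-3226$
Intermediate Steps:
$q{\left(A \right)} = A^{3}$ ($q{\left(A \right)} = A A^{2} = A^{3}$)
$24 \left(-131\right) + \left(q{\left(-3 \right)} - 55\right) = 24 \left(-131\right) + \left(\left(-3\right)^{3} - 55\right) = -3144 - 82 = -3226$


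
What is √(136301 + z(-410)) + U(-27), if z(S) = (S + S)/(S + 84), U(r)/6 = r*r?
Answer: 4374 + √3621448099/163 ≈ 4743.2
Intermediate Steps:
U(r) = 6*r² (U(r) = 6*(r*r) = 6*r²)
z(S) = 2*S/(84 + S) (z(S) = (2*S)/(84 + S) = 2*S/(84 + S))
√(136301 + z(-410)) + U(-27) = √(136301 + 2*(-410)/(84 - 410)) + 6*(-27)² = √(136301 + 2*(-410)/(-326)) + 6*729 = √(136301 + 2*(-410)*(-1/326)) + 4374 = √(136301 + 410/163) + 4374 = √(22217473/163) + 4374 = √3621448099/163 + 4374 = 4374 + √3621448099/163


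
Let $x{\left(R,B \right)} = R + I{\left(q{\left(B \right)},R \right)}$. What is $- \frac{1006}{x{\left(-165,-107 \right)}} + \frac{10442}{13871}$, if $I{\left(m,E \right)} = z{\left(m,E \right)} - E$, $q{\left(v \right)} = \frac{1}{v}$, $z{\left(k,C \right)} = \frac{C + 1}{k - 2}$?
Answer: $- \frac{1408461187}{121704154} \approx -11.573$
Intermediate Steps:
$z{\left(k,C \right)} = \frac{1 + C}{-2 + k}$
$I{\left(m,E \right)} = - E + \frac{1 + E}{-2 + m}$ ($I{\left(m,E \right)} = \frac{1 + E}{-2 + m} - E = - E + \frac{1 + E}{-2 + m}$)
$x{\left(R,B \right)} = R + \frac{1 + R - R \left(-2 + \frac{1}{B}\right)}{-2 + \frac{1}{B}}$
$- \frac{1006}{x{\left(-165,-107 \right)}} + \frac{10442}{13871} = - \frac{1006}{\left(-1\right) \left(-107\right) \frac{1}{-1 + 2 \left(-107\right)} \left(1 - 165\right)} + \frac{10442}{13871} = - \frac{1006}{\left(-1\right) \left(-107\right) \frac{1}{-1 - 214} \left(-164\right)} + 10442 \cdot \frac{1}{13871} = - \frac{1006}{\left(-1\right) \left(-107\right) \frac{1}{-215} \left(-164\right)} + \frac{10442}{13871} = - \frac{1006}{\left(-1\right) \left(-107\right) \left(- \frac{1}{215}\right) \left(-164\right)} + \frac{10442}{13871} = - \frac{1006}{\frac{17548}{215}} + \frac{10442}{13871} = \left(-1006\right) \frac{215}{17548} + \frac{10442}{13871} = - \frac{108145}{8774} + \frac{10442}{13871} = - \frac{1408461187}{121704154}$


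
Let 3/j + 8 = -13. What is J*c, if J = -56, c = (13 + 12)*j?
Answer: 200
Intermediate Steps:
j = -⅐ (j = 3/(-8 - 13) = 3/(-21) = 3*(-1/21) = -⅐ ≈ -0.14286)
c = -25/7 (c = (13 + 12)*(-⅐) = 25*(-⅐) = -25/7 ≈ -3.5714)
J*c = -56*(-25/7) = 200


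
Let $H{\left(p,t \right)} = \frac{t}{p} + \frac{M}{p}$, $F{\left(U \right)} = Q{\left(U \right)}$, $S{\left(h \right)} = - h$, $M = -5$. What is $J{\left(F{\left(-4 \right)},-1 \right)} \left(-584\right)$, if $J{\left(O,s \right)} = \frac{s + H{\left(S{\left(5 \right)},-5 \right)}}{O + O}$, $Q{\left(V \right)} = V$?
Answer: $73$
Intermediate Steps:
$F{\left(U \right)} = U$
$H{\left(p,t \right)} = - \frac{5}{p} + \frac{t}{p}$ ($H{\left(p,t \right)} = \frac{t}{p} - \frac{5}{p} = - \frac{5}{p} + \frac{t}{p}$)
$J{\left(O,s \right)} = \frac{2 + s}{2 O}$ ($J{\left(O,s \right)} = \frac{s + \frac{-5 - 5}{\left(-1\right) 5}}{O + O} = \frac{s + \frac{1}{-5} \left(-10\right)}{2 O} = \left(s - -2\right) \frac{1}{2 O} = \left(s + 2\right) \frac{1}{2 O} = \left(2 + s\right) \frac{1}{2 O} = \frac{2 + s}{2 O}$)
$J{\left(F{\left(-4 \right)},-1 \right)} \left(-584\right) = \frac{2 - 1}{2 \left(-4\right)} \left(-584\right) = \frac{1}{2} \left(- \frac{1}{4}\right) 1 \left(-584\right) = \left(- \frac{1}{8}\right) \left(-584\right) = 73$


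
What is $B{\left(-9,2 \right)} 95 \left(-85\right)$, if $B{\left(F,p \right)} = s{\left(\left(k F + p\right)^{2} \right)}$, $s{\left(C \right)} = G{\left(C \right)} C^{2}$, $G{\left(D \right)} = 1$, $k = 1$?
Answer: $-19388075$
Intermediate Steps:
$s{\left(C \right)} = C^{2}$ ($s{\left(C \right)} = 1 C^{2} = C^{2}$)
$B{\left(F,p \right)} = \left(F + p\right)^{4}$ ($B{\left(F,p \right)} = \left(\left(1 F + p\right)^{2}\right)^{2} = \left(\left(F + p\right)^{2}\right)^{2} = \left(F + p\right)^{4}$)
$B{\left(-9,2 \right)} 95 \left(-85\right) = \left(-9 + 2\right)^{4} \cdot 95 \left(-85\right) = \left(-7\right)^{4} \cdot 95 \left(-85\right) = 2401 \cdot 95 \left(-85\right) = 228095 \left(-85\right) = -19388075$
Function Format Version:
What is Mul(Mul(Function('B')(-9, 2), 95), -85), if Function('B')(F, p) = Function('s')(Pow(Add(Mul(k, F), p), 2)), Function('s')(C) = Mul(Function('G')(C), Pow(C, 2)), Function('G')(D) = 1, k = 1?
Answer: -19388075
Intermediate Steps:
Function('s')(C) = Pow(C, 2) (Function('s')(C) = Mul(1, Pow(C, 2)) = Pow(C, 2))
Function('B')(F, p) = Pow(Add(F, p), 4) (Function('B')(F, p) = Pow(Pow(Add(Mul(1, F), p), 2), 2) = Pow(Pow(Add(F, p), 2), 2) = Pow(Add(F, p), 4))
Mul(Mul(Function('B')(-9, 2), 95), -85) = Mul(Mul(Pow(Add(-9, 2), 4), 95), -85) = Mul(Mul(Pow(-7, 4), 95), -85) = Mul(Mul(2401, 95), -85) = Mul(228095, -85) = -19388075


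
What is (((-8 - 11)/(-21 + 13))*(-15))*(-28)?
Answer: 1995/2 ≈ 997.50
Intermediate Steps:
(((-8 - 11)/(-21 + 13))*(-15))*(-28) = (-19/(-8)*(-15))*(-28) = (-19*(-⅛)*(-15))*(-28) = ((19/8)*(-15))*(-28) = -285/8*(-28) = 1995/2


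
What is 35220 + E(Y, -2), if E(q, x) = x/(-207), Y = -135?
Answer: 7290542/207 ≈ 35220.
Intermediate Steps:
E(q, x) = -x/207 (E(q, x) = x*(-1/207) = -x/207)
35220 + E(Y, -2) = 35220 - 1/207*(-2) = 35220 + 2/207 = 7290542/207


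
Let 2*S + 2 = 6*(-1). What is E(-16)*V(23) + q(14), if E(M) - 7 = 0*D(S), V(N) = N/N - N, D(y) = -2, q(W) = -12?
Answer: -166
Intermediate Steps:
S = -4 (S = -1 + (6*(-1))/2 = -1 + (½)*(-6) = -1 - 3 = -4)
V(N) = 1 - N
E(M) = 7 (E(M) = 7 + 0*(-2) = 7 + 0 = 7)
E(-16)*V(23) + q(14) = 7*(1 - 1*23) - 12 = 7*(1 - 23) - 12 = 7*(-22) - 12 = -154 - 12 = -166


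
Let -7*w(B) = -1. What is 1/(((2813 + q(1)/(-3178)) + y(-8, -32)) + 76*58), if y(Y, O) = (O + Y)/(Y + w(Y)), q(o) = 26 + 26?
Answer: 17479/126304557 ≈ 0.00013839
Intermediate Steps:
w(B) = ⅐ (w(B) = -⅐*(-1) = ⅐)
q(o) = 52
y(Y, O) = (O + Y)/(⅐ + Y) (y(Y, O) = (O + Y)/(Y + ⅐) = (O + Y)/(⅐ + Y))
1/(((2813 + q(1)/(-3178)) + y(-8, -32)) + 76*58) = 1/(((2813 + 52/(-3178)) + 7*(-32 - 8)/(1 + 7*(-8))) + 76*58) = 1/(((2813 + 52*(-1/3178)) + 7*(-40)/(1 - 56)) + 4408) = 1/(((2813 - 26/1589) + 7*(-40)/(-55)) + 4408) = 1/((4469831/1589 + 7*(-1/55)*(-40)) + 4408) = 1/((4469831/1589 + 56/11) + 4408) = 1/(49257125/17479 + 4408) = 1/(126304557/17479) = 17479/126304557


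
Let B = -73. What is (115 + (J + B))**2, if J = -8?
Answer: 1156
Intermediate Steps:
(115 + (J + B))**2 = (115 + (-8 - 73))**2 = (115 - 81)**2 = 34**2 = 1156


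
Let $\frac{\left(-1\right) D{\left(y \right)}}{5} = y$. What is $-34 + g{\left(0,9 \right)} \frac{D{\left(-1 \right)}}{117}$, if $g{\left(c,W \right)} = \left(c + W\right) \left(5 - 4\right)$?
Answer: $- \frac{437}{13} \approx -33.615$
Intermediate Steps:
$g{\left(c,W \right)} = W + c$ ($g{\left(c,W \right)} = \left(W + c\right) 1 = W + c$)
$D{\left(y \right)} = - 5 y$
$-34 + g{\left(0,9 \right)} \frac{D{\left(-1 \right)}}{117} = -34 + \left(9 + 0\right) \frac{\left(-5\right) \left(-1\right)}{117} = -34 + 9 \cdot 5 \cdot \frac{1}{117} = -34 + 9 \cdot \frac{5}{117} = -34 + \frac{5}{13} = - \frac{437}{13}$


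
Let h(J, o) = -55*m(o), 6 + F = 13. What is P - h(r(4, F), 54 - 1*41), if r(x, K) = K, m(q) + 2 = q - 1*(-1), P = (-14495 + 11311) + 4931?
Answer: 2407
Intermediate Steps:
P = 1747 (P = -3184 + 4931 = 1747)
m(q) = -1 + q (m(q) = -2 + (q - 1*(-1)) = -2 + (q + 1) = -2 + (1 + q) = -1 + q)
F = 7 (F = -6 + 13 = 7)
h(J, o) = 55 - 55*o (h(J, o) = -55*(-1 + o) = 55 - 55*o)
P - h(r(4, F), 54 - 1*41) = 1747 - (55 - 55*(54 - 1*41)) = 1747 - (55 - 55*(54 - 41)) = 1747 - (55 - 55*13) = 1747 - (55 - 715) = 1747 - 1*(-660) = 1747 + 660 = 2407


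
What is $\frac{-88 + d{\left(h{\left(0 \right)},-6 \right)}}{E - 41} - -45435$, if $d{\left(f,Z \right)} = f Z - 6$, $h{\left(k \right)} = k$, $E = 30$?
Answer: $\frac{499879}{11} \approx 45444.0$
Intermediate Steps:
$d{\left(f,Z \right)} = -6 + Z f$ ($d{\left(f,Z \right)} = Z f - 6 = -6 + Z f$)
$\frac{-88 + d{\left(h{\left(0 \right)},-6 \right)}}{E - 41} - -45435 = \frac{-88 - 6}{30 - 41} - -45435 = \frac{-88 + \left(-6 + 0\right)}{-11} + 45435 = \left(-88 - 6\right) \left(- \frac{1}{11}\right) + 45435 = \left(-94\right) \left(- \frac{1}{11}\right) + 45435 = \frac{94}{11} + 45435 = \frac{499879}{11}$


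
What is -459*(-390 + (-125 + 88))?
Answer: 195993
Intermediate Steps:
-459*(-390 + (-125 + 88)) = -459*(-390 - 37) = -459*(-427) = 195993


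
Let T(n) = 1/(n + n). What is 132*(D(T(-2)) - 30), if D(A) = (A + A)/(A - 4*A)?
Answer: -4048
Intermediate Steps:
T(n) = 1/(2*n)
D(A) = -⅔ (D(A) = (2*A)/((-3*A)) = (2*A)*(-1/(3*A)) = -⅔)
132*(D(T(-2)) - 30) = 132*(-⅔ - 30) = 132*(-92/3) = -4048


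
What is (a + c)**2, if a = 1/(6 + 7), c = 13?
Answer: 28900/169 ≈ 171.01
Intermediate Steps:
a = 1/13 ≈ 0.076923
(a + c)**2 = (1/13 + 13)**2 = (170/13)**2 = 28900/169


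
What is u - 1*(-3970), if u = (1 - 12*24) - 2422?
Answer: 1261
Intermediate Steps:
u = -2709 (u = (1 - 288) - 2422 = -287 - 2422 = -2709)
u - 1*(-3970) = -2709 - 1*(-3970) = -2709 + 3970 = 1261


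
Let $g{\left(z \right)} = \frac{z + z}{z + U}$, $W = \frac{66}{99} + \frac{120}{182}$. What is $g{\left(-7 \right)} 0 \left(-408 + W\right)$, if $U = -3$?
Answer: $0$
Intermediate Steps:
$W = \frac{362}{273}$ ($W = 66 \cdot \frac{1}{99} + 120 \cdot \frac{1}{182} = \frac{2}{3} + \frac{60}{91} = \frac{362}{273} \approx 1.326$)
$g{\left(z \right)} = \frac{2 z}{-3 + z}$ ($g{\left(z \right)} = \frac{z + z}{z - 3} = \frac{2 z}{-3 + z}$)
$g{\left(-7 \right)} 0 \left(-408 + W\right) = 2 \left(-7\right) \frac{1}{-3 - 7} \cdot 0 \left(-408 + \frac{362}{273}\right) = 2 \left(-7\right) \frac{1}{-10} \cdot 0 \left(- \frac{111022}{273}\right) = 2 \left(-7\right) \left(- \frac{1}{10}\right) 0 \left(- \frac{111022}{273}\right) = \frac{7}{5} \cdot 0 \left(- \frac{111022}{273}\right) = 0 \left(- \frac{111022}{273}\right) = 0$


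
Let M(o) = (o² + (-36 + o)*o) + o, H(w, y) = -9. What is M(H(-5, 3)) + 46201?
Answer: 46678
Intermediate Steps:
M(o) = o + o² + o*(-36 + o) (M(o) = (o² + o*(-36 + o)) + o = o + o² + o*(-36 + o))
M(H(-5, 3)) + 46201 = -9*(-35 + 2*(-9)) + 46201 = -9*(-35 - 18) + 46201 = -9*(-53) + 46201 = 477 + 46201 = 46678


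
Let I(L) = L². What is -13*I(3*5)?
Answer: -2925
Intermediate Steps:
-13*I(3*5) = -13*(3*5)² = -13*15² = -13*225 = -2925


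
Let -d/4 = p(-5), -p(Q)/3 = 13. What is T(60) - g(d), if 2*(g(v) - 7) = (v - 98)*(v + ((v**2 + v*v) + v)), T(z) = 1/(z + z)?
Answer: -170465159/120 ≈ -1.4205e+6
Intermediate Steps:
p(Q) = -39 (p(Q) = -3*13 = -39)
d = 156 (d = -4*(-39) = 156)
T(z) = 1/(2*z)
g(v) = 7 + (-98 + v)*(2*v + 2*v**2)/2 (g(v) = 7 + ((v - 98)*(v + ((v**2 + v*v) + v)))/2 = 7 + ((-98 + v)*(v + ((v**2 + v**2) + v)))/2 = 7 + ((-98 + v)*(v + (2*v**2 + v)))/2 = 7 + ((-98 + v)*(v + (v + 2*v**2)))/2 = 7 + ((-98 + v)*(2*v + 2*v**2))/2 = 7 + (-98 + v)*(2*v + 2*v**2)/2)
T(60) - g(d) = (1/2)/60 - (7 + 156**3 - 98*156 - 97*156**2) = (1/2)*(1/60) - (7 + 3796416 - 15288 - 97*24336) = 1/120 - (7 + 3796416 - 15288 - 2360592) = 1/120 - 1*1420543 = 1/120 - 1420543 = -170465159/120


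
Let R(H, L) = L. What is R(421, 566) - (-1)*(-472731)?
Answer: -472165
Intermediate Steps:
R(421, 566) - (-1)*(-472731) = 566 - (-1)*(-472731) = 566 - 1*472731 = 566 - 472731 = -472165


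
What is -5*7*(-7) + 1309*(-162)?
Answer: -211813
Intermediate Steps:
-5*7*(-7) + 1309*(-162) = -35*(-7) - 212058 = 245 - 212058 = -211813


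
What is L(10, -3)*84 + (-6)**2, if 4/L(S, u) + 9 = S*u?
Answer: 356/13 ≈ 27.385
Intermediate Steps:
L(S, u) = 4/(-9 + S*u)
L(10, -3)*84 + (-6)**2 = (4/(-9 + 10*(-3)))*84 + (-6)**2 = (4/(-9 - 30))*84 + 36 = (4/(-39))*84 + 36 = (4*(-1/39))*84 + 36 = -4/39*84 + 36 = -112/13 + 36 = 356/13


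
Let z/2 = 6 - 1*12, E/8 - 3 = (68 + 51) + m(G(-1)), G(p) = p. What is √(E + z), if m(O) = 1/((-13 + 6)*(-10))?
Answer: 4*√73815/35 ≈ 31.050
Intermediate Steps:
m(O) = 1/70 (m(O) = -⅒/(-7) = -⅐*(-⅒) = 1/70)
E = 34164/35 (E = 24 + 8*((68 + 51) + 1/70) = 24 + 8*(119 + 1/70) = 24 + 8*(8331/70) = 24 + 33324/35 = 34164/35 ≈ 976.11)
z = -12 (z = 2*(6 - 1*12) = 2*(6 - 12) = 2*(-6) = -12)
√(E + z) = √(34164/35 - 12) = √(33744/35) = 4*√73815/35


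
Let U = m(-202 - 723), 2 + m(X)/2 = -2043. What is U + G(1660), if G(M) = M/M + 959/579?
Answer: -2366572/579 ≈ -4087.3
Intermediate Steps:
m(X) = -4090 (m(X) = -4 + 2*(-2043) = -4 - 4086 = -4090)
U = -4090
G(M) = 1538/579 (G(M) = 1 + 959*(1/579) = 1 + 959/579 = 1538/579)
U + G(1660) = -4090 + 1538/579 = -2366572/579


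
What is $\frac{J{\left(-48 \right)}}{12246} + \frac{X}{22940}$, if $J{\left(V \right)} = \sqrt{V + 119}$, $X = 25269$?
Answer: $\frac{25269}{22940} + \frac{\sqrt{71}}{12246} \approx 1.1022$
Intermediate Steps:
$J{\left(V \right)} = \sqrt{119 + V}$
$\frac{J{\left(-48 \right)}}{12246} + \frac{X}{22940} = \frac{\sqrt{119 - 48}}{12246} + \frac{25269}{22940} = \sqrt{71} \cdot \frac{1}{12246} + 25269 \cdot \frac{1}{22940} = \frac{\sqrt{71}}{12246} + \frac{25269}{22940} = \frac{25269}{22940} + \frac{\sqrt{71}}{12246}$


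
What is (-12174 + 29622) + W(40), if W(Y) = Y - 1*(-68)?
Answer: 17556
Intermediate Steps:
W(Y) = 68 + Y (W(Y) = Y + 68 = 68 + Y)
(-12174 + 29622) + W(40) = (-12174 + 29622) + (68 + 40) = 17448 + 108 = 17556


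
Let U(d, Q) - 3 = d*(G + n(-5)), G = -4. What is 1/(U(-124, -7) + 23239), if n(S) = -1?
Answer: 1/23862 ≈ 4.1908e-5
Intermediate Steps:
U(d, Q) = 3 - 5*d (U(d, Q) = 3 + d*(-4 - 1) = 3 + d*(-5) = 3 - 5*d)
1/(U(-124, -7) + 23239) = 1/((3 - 5*(-124)) + 23239) = 1/((3 + 620) + 23239) = 1/(623 + 23239) = 1/23862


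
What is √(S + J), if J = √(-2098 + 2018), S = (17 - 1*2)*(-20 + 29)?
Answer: √(135 + 4*I*√5) ≈ 11.625 + 0.38469*I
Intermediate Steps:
S = 135 (S = (17 - 2)*9 = 15*9 = 135)
J = 4*I*√5 (J = √(-80) = 4*I*√5 ≈ 8.9443*I)
√(S + J) = √(135 + 4*I*√5)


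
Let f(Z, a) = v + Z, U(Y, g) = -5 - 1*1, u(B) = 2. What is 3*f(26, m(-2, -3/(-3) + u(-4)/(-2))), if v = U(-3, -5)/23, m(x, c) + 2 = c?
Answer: 1776/23 ≈ 77.217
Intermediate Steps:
m(x, c) = -2 + c
U(Y, g) = -6 (U(Y, g) = -5 - 1 = -6)
v = -6/23 ≈ -0.26087
f(Z, a) = -6/23 + Z
3*f(26, m(-2, -3/(-3) + u(-4)/(-2))) = 3*(-6/23 + 26) = 3*(592/23) = 1776/23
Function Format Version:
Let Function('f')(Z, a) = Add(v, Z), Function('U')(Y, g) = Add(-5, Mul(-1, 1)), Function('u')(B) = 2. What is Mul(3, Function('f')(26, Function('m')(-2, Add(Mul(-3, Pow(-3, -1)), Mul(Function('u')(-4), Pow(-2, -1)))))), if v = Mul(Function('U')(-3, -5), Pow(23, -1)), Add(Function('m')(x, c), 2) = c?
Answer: Rational(1776, 23) ≈ 77.217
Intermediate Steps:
Function('m')(x, c) = Add(-2, c)
Function('U')(Y, g) = -6 (Function('U')(Y, g) = Add(-5, -1) = -6)
v = Rational(-6, 23) (v = Mul(-6, Pow(23, -1)) = Mul(-6, Rational(1, 23)) = Rational(-6, 23) ≈ -0.26087)
Function('f')(Z, a) = Add(Rational(-6, 23), Z)
Mul(3, Function('f')(26, Function('m')(-2, Add(Mul(-3, Pow(-3, -1)), Mul(Function('u')(-4), Pow(-2, -1)))))) = Mul(3, Add(Rational(-6, 23), 26)) = Mul(3, Rational(592, 23)) = Rational(1776, 23)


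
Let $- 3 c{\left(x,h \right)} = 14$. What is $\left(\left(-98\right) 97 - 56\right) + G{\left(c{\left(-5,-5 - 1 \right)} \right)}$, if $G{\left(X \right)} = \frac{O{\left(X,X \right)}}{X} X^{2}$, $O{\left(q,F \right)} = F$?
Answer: $- \frac{85862}{9} \approx -9540.2$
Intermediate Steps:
$c{\left(x,h \right)} = - \frac{14}{3}$ ($c{\left(x,h \right)} = \left(- \frac{1}{3}\right) 14 = - \frac{14}{3}$)
$G{\left(X \right)} = X^{2}$ ($G{\left(X \right)} = \frac{X}{X} X^{2} = 1 X^{2} = X^{2}$)
$\left(\left(-98\right) 97 - 56\right) + G{\left(c{\left(-5,-5 - 1 \right)} \right)} = \left(\left(-98\right) 97 - 56\right) + \left(- \frac{14}{3}\right)^{2} = \left(-9506 - 56\right) + \frac{196}{9} = -9562 + \frac{196}{9} = - \frac{85862}{9}$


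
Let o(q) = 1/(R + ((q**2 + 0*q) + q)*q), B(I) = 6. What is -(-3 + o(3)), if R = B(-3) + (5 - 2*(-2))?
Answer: 152/51 ≈ 2.9804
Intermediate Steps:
R = 15 (R = 6 + (5 - 2*(-2)) = 6 + (5 + 4) = 6 + 9 = 15)
o(q) = 1/(15 + q*(q + q**2)) (o(q) = 1/(15 + ((q**2 + 0*q) + q)*q) = 1/(15 + ((q**2 + 0) + q)*q) = 1/(15 + (q**2 + q)*q) = 1/(15 + (q + q**2)*q) = 1/(15 + q*(q + q**2)))
-(-3 + o(3)) = -(-3 + 1/(15 + 3**2 + 3**3)) = -(-3 + 1/(15 + 9 + 27)) = -(-3 + 1/51) = -1*(-152/51) = 152/51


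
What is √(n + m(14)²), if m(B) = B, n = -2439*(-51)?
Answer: √124585 ≈ 352.97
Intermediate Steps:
n = 124389
√(n + m(14)²) = √(124389 + 14²) = √(124389 + 196) = √124585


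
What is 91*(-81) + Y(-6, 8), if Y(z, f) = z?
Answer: -7377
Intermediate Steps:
91*(-81) + Y(-6, 8) = 91*(-81) - 6 = -7371 - 6 = -7377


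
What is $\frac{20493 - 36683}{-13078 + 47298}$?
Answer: $- \frac{1619}{3422} \approx -0.47311$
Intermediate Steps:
$\frac{20493 - 36683}{-13078 + 47298} = \frac{20493 - 36683}{34220} = \left(20493 - 36683\right) \frac{1}{34220} = \left(-16190\right) \frac{1}{34220} = - \frac{1619}{3422}$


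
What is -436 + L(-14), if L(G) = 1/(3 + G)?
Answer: -4797/11 ≈ -436.09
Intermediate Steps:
-436 + L(-14) = -436 + 1/(3 - 14) = -436 + 1/(-11) = -436 - 1/11 = -4797/11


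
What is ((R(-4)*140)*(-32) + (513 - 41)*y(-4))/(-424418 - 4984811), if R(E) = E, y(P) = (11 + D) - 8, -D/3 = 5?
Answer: -12256/5409229 ≈ -0.0022658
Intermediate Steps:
D = -15 (D = -3*5 = -15)
y(P) = -12 (y(P) = (11 - 15) - 8 = -4 - 8 = -12)
((R(-4)*140)*(-32) + (513 - 41)*y(-4))/(-424418 - 4984811) = (-4*140*(-32) + (513 - 41)*(-12))/(-424418 - 4984811) = (-560*(-32) + 472*(-12))/(-5409229) = (17920 - 5664)*(-1/5409229) = 12256*(-1/5409229) = -12256/5409229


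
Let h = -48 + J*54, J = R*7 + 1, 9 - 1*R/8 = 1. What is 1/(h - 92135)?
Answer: -1/67937 ≈ -1.4720e-5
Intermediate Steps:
R = 64 (R = 72 - 8*1 = 72 - 8 = 64)
J = 449 (J = 64*7 + 1 = 448 + 1 = 449)
h = 24198 (h = -48 + 449*54 = -48 + 24246 = 24198)
1/(h - 92135) = 1/(24198 - 92135) = 1/(-67937) = -1/67937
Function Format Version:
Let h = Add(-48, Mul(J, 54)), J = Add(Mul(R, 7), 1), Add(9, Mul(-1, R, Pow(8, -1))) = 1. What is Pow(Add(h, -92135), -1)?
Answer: Rational(-1, 67937) ≈ -1.4720e-5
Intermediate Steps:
R = 64 (R = Add(72, Mul(-8, 1)) = Add(72, -8) = 64)
J = 449 (J = Add(Mul(64, 7), 1) = Add(448, 1) = 449)
h = 24198 (h = Add(-48, Mul(449, 54)) = Add(-48, 24246) = 24198)
Pow(Add(h, -92135), -1) = Pow(Add(24198, -92135), -1) = Pow(-67937, -1) = Rational(-1, 67937)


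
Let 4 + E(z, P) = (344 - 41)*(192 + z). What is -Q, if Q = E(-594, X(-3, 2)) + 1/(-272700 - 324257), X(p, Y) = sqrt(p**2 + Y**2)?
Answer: 72715332171/596957 ≈ 1.2181e+5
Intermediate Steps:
X(p, Y) = sqrt(Y**2 + p**2)
E(z, P) = 58172 + 303*z (E(z, P) = -4 + (344 - 41)*(192 + z) = -4 + 303*(192 + z) = -4 + (58176 + 303*z) = 58172 + 303*z)
Q = -72715332171/596957 (Q = (58172 + 303*(-594)) + 1/(-272700 - 324257) = (58172 - 179982) + 1/(-596957) = -121810 - 1/596957 = -72715332171/596957 ≈ -1.2181e+5)
-Q = -1*(-72715332171/596957) = 72715332171/596957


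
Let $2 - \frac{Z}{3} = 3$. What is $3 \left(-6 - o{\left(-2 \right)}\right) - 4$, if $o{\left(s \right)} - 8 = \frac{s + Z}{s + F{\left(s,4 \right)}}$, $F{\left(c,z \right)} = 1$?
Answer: $-61$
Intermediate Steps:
$Z = -3$ ($Z = 6 - 9 = -3$)
$o{\left(s \right)} = 8 + \frac{-3 + s}{1 + s}$ ($o{\left(s \right)} = 8 + \frac{s - 3}{s + 1} = 8 + \frac{-3 + s}{1 + s}$)
$3 \left(-6 - o{\left(-2 \right)}\right) - 4 = 3 \left(-6 - \frac{5 + 9 \left(-2\right)}{1 - 2}\right) - 4 = 3 \left(-6 - \frac{5 - 18}{-1}\right) - 4 = 3 \left(-6 - \left(-1\right) \left(-13\right)\right) - 4 = 3 \left(-6 - 13\right) - 4 = 3 \left(-19\right) - 4 = -57 - 4 = -61$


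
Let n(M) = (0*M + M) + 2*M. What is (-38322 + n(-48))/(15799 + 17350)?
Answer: -38466/33149 ≈ -1.1604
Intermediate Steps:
n(M) = 3*M (n(M) = (0 + M) + 2*M = M + 2*M = 3*M)
(-38322 + n(-48))/(15799 + 17350) = (-38322 + 3*(-48))/(15799 + 17350) = (-38322 - 144)/33149 = -38466*1/33149 = -38466/33149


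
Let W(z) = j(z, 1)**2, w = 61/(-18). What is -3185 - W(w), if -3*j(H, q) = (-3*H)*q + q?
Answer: -1036429/324 ≈ -3198.9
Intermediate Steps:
j(H, q) = -q/3 + H*q (j(H, q) = -((-3*H)*q + q)/3 = -(-3*H*q + q)/3 = -(q - 3*H*q)/3 = -q/3 + H*q)
w = -61/18 (w = 61*(-1/18) = -61/18 ≈ -3.3889)
W(z) = (-1/3 + z)**2 (W(z) = (1*(-1/3 + z))**2 = (-1/3 + z)**2)
-3185 - W(w) = -3185 - (-1 + 3*(-61/18))**2/9 = -3185 - (-1 - 61/6)**2/9 = -3185 - (-67/6)**2/9 = -3185 - 4489/(9*36) = -3185 - 1*4489/324 = -3185 - 4489/324 = -1036429/324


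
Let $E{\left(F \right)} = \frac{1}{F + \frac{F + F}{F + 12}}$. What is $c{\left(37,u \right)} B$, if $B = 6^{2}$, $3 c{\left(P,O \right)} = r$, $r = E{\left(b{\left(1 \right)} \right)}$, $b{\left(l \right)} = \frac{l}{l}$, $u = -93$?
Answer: $\frac{52}{5} \approx 10.4$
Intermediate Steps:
$b{\left(l \right)} = 1$
$E{\left(F \right)} = \frac{1}{F + \frac{2 F}{12 + F}}$
$r = \frac{13}{15}$ ($r = \frac{12 + 1}{1 \left(14 + 1\right)} = 1 \cdot \frac{1}{15} \cdot 13 = \frac{13}{15} \approx 0.86667$)
$c{\left(P,O \right)} = \frac{13}{45}$ ($c{\left(P,O \right)} = \frac{1}{3} \cdot \frac{13}{15} = \frac{13}{45}$)
$B = 36$
$c{\left(37,u \right)} B = \frac{13}{45} \cdot 36 = \frac{52}{5}$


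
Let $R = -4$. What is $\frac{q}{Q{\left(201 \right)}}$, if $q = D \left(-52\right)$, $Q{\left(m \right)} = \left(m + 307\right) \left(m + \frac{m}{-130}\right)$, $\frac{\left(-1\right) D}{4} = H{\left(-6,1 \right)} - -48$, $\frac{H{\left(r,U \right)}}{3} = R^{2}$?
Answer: $\frac{216320}{1097661} \approx 0.19707$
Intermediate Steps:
$H{\left(r,U \right)} = 48$ ($H{\left(r,U \right)} = 3 \left(-4\right)^{2} = 3 \cdot 16 = 48$)
$D = -384$ ($D = - 4 \left(48 - -48\right) = - 4 \left(48 + 48\right) = \left(-4\right) 96 = -384$)
$Q{\left(m \right)} = \frac{129 m \left(307 + m\right)}{130}$ ($Q{\left(m \right)} = \left(307 + m\right) \left(m + m \left(- \frac{1}{130}\right)\right) = \left(307 + m\right) \left(m - \frac{m}{130}\right) = \left(307 + m\right) \frac{129 m}{130} = \frac{129 m \left(307 + m\right)}{130}$)
$q = 19968$ ($q = \left(-384\right) \left(-52\right) = 19968$)
$\frac{q}{Q{\left(201 \right)}} = \frac{19968}{\frac{129}{130} \cdot 201 \left(307 + 201\right)} = \frac{19968}{\frac{129}{130} \cdot 201 \cdot 508} = \frac{19968}{\frac{6585966}{65}} = 19968 \cdot \frac{65}{6585966} = \frac{216320}{1097661}$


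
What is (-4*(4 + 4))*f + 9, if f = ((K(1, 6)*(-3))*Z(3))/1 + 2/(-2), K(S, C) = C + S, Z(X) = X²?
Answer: 6089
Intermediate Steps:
f = -190 (f = (((6 + 1)*(-3))*3²)/1 + 2/(-2) = ((7*(-3))*9)*1 + 2*(-½) = -21*9*1 - 1 = -189*1 - 1 = -189 - 1 = -190)
(-4*(4 + 4))*f + 9 = -4*(4 + 4)*(-190) + 9 = -4*8*(-190) + 9 = -32*(-190) + 9 = 6080 + 9 = 6089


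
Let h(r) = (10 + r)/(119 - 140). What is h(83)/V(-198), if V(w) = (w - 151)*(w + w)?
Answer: -31/967428 ≈ -3.2044e-5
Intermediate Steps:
h(r) = -10/21 - r/21 (h(r) = (10 + r)/(-21) = (10 + r)*(-1/21) = -10/21 - r/21)
V(w) = 2*w*(-151 + w) (V(w) = (-151 + w)*(2*w) = 2*w*(-151 + w))
h(83)/V(-198) = (-10/21 - 1/21*83)/((2*(-198)*(-151 - 198))) = (-10/21 - 83/21)/((2*(-198)*(-349))) = -31/7/138204 = -31/7*1/138204 = -31/967428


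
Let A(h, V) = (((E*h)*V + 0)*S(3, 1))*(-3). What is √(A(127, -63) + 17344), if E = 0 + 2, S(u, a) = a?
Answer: 5*√2614 ≈ 255.64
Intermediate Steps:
E = 2
A(h, V) = -6*V*h (A(h, V) = (((2*h)*V + 0)*1)*(-3) = ((2*V*h + 0)*1)*(-3) = ((2*V*h)*1)*(-3) = (2*V*h)*(-3) = -6*V*h)
√(A(127, -63) + 17344) = √(-6*(-63)*127 + 17344) = √(48006 + 17344) = √65350 = 5*√2614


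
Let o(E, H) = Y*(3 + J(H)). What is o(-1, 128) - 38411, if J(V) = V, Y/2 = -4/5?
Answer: -193103/5 ≈ -38621.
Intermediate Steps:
Y = -8/5 (Y = 2*(-4/5) = 2*(-4*⅕) = 2*(-⅘) = -8/5 ≈ -1.6000)
o(E, H) = -24/5 - 8*H/5 (o(E, H) = -8*(3 + H)/5 = -24/5 - 8*H/5)
o(-1, 128) - 38411 = (-24/5 - 8/5*128) - 38411 = (-24/5 - 1024/5) - 38411 = -1048/5 - 38411 = -193103/5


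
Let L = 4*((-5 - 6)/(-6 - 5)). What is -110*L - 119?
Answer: -559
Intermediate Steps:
L = 4 (L = 4*(-11/(-11)) = 4*(-11*(-1/11)) = 4*1 = 4)
-110*L - 119 = -110*4 - 119 = -440 - 119 = -559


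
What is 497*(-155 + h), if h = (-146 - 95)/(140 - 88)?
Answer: -4125597/52 ≈ -79338.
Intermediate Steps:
h = -241/52 ≈ -4.6346
497*(-155 + h) = 497*(-155 - 241/52) = 497*(-8301/52) = -4125597/52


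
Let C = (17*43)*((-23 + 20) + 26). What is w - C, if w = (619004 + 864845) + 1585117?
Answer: 3052153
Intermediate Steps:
w = 3068966 (w = 1483849 + 1585117 = 3068966)
C = 16813 (C = 731*(-3 + 26) = 731*23 = 16813)
w - C = 3068966 - 1*16813 = 3068966 - 16813 = 3052153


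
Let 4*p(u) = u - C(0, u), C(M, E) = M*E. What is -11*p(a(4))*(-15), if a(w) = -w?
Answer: -165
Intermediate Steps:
C(M, E) = E*M
p(u) = u/4 (p(u) = (u - u*0)/4 = (u - 1*0)/4 = (u + 0)/4 = u/4)
-11*p(a(4))*(-15) = -11*(-1*4)/4*(-15) = -11*(-4)/4*(-15) = -11*(-1)*(-15) = 11*(-15) = -165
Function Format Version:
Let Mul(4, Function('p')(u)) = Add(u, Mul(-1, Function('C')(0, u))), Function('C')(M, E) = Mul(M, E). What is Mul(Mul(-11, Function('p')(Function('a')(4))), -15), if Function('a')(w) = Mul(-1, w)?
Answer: -165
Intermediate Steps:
Function('C')(M, E) = Mul(E, M)
Function('p')(u) = Mul(Rational(1, 4), u) (Function('p')(u) = Mul(Rational(1, 4), Add(u, Mul(-1, Mul(u, 0)))) = Mul(Rational(1, 4), Add(u, Mul(-1, 0))) = Mul(Rational(1, 4), Add(u, 0)) = Mul(Rational(1, 4), u))
Mul(Mul(-11, Function('p')(Function('a')(4))), -15) = Mul(Mul(-11, Mul(Rational(1, 4), Mul(-1, 4))), -15) = Mul(Mul(-11, Mul(Rational(1, 4), -4)), -15) = Mul(Mul(-11, -1), -15) = Mul(11, -15) = -165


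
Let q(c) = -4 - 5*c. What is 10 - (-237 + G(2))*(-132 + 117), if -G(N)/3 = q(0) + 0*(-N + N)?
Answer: -3365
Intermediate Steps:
G(N) = 12 (G(N) = -3*((-4 - 5*0) + 0*(-N + N)) = -3*((-4 + 0) + 0*0) = -3*(-4 + 0) = -3*(-4) = 12)
10 - (-237 + G(2))*(-132 + 117) = 10 - (-237 + 12)*(-132 + 117) = 10 - (-225)*(-15) = 10 - 1*3375 = 10 - 3375 = -3365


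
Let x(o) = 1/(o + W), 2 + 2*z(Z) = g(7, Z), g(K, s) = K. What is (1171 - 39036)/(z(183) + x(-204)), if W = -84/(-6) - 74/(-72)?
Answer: -515191190/33943 ≈ -15178.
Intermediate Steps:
W = 541/36 (W = -84*(-1/6) - 74*(-1/72) = 14 + 37/36 = 541/36 ≈ 15.028)
z(Z) = 5/2 (z(Z) = -1 + (1/2)*7 = -1 + 7/2 = 5/2)
x(o) = 1/(541/36 + o) (x(o) = 1/(o + 541/36) = 1/(541/36 + o))
(1171 - 39036)/(z(183) + x(-204)) = (1171 - 39036)/(5/2 + 36/(541 + 36*(-204))) = -37865/(5/2 + 36/(541 - 7344)) = -37865/(5/2 + 36/(-6803)) = -37865/(5/2 + 36*(-1/6803)) = -37865/(5/2 - 36/6803) = -37865/33943/13606 = -37865*13606/33943 = -515191190/33943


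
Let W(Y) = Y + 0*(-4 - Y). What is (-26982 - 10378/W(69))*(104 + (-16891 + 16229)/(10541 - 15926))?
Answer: -1049710399472/371565 ≈ -2.8251e+6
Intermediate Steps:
W(Y) = Y (W(Y) = Y + 0 = Y)
(-26982 - 10378/W(69))*(104 + (-16891 + 16229)/(10541 - 15926)) = (-26982 - 10378/69)*(104 + (-16891 + 16229)/(10541 - 15926)) = (-26982 - 10378*1/69)*(104 - 662/(-5385)) = (-26982 - 10378/69)*(104 - 662*(-1/5385)) = -1872136*(104 + 662/5385)/69 = -1872136/69*560702/5385 = -1049710399472/371565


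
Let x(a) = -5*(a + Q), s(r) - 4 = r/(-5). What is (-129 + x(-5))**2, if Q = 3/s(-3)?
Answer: 6086089/529 ≈ 11505.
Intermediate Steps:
s(r) = 4 - r/5 (s(r) = 4 + r/(-5) = 4 + r*(-1/5) = 4 - r/5)
Q = 15/23 (Q = 3/(4 - 1/5*(-3)) = 3/(4 + 3/5) = 3/(23/5) = 3*(5/23) = 15/23 ≈ 0.65217)
x(a) = -75/23 - 5*a (x(a) = -5*(a + 15/23) = -5*(15/23 + a) = -75/23 - 5*a)
(-129 + x(-5))**2 = (-129 + (-75/23 - 5*(-5)))**2 = (-129 + (-75/23 + 25))**2 = (-129 + 500/23)**2 = (-2467/23)**2 = 6086089/529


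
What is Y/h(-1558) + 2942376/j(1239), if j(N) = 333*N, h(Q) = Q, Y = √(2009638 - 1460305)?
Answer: 980792/137529 - 3*√61037/1558 ≈ 6.6558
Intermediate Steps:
Y = 3*√61037 (Y = √549333 = 3*√61037 ≈ 741.17)
Y/h(-1558) + 2942376/j(1239) = (3*√61037)/(-1558) + 2942376/((333*1239)) = (3*√61037)*(-1/1558) + 2942376/412587 = -3*√61037/1558 + 2942376*(1/412587) = -3*√61037/1558 + 980792/137529 = 980792/137529 - 3*√61037/1558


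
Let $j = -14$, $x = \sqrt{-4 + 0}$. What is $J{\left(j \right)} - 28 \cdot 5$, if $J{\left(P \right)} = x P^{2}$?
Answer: $-140 + 392 i \approx -140.0 + 392.0 i$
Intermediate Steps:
$x = 2 i$ ($x = \sqrt{-4} = 2 i \approx 2.0 i$)
$J{\left(P \right)} = 2 i P^{2}$
$J{\left(j \right)} - 28 \cdot 5 = 2 i \left(-14\right)^{2} - 28 \cdot 5 = 2 i 196 - 140 = 392 i - 140 = -140 + 392 i$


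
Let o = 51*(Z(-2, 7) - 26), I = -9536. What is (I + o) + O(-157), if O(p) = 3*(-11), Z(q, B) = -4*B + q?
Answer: -12425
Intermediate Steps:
Z(q, B) = q - 4*B
o = -2856 (o = 51*((-2 - 4*7) - 26) = 51*((-2 - 28) - 26) = 51*(-30 - 26) = 51*(-56) = -2856)
O(p) = -33
(I + o) + O(-157) = (-9536 - 2856) - 33 = -12392 - 33 = -12425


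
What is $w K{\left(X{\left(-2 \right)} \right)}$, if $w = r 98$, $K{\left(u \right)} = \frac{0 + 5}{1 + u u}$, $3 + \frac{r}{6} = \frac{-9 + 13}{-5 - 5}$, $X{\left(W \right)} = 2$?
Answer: $- \frac{9996}{5} \approx -1999.2$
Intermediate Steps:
$r = - \frac{102}{5}$ ($r = -18 + 6 \frac{-9 + 13}{-5 - 5} = -18 + 6 \frac{4}{-10} = -18 + 6 \cdot 4 \left(- \frac{1}{10}\right) = -18 + 6 \left(- \frac{2}{5}\right) = -18 - \frac{12}{5} = - \frac{102}{5} \approx -20.4$)
$K{\left(u \right)} = \frac{5}{1 + u^{2}}$
$w = - \frac{9996}{5}$ ($w = \left(- \frac{102}{5}\right) 98 = - \frac{9996}{5} \approx -1999.2$)
$w K{\left(X{\left(-2 \right)} \right)} = - \frac{9996 \frac{5}{1 + 2^{2}}}{5} = - \frac{9996 \frac{5}{1 + 4}}{5} = - \frac{9996 \cdot \frac{5}{5}}{5} = - \frac{9996 \cdot 5 \cdot \frac{1}{5}}{5} = \left(- \frac{9996}{5}\right) 1 = - \frac{9996}{5}$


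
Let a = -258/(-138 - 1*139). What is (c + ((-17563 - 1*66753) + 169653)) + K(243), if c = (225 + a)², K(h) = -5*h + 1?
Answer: 10371305556/76729 ≈ 1.3517e+5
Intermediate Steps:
K(h) = 1 - 5*h
a = 258/277 (a = -258/(-138 - 139) = -258/(-277) = -258*(-1/277) = 258/277 ≈ 0.93141)
c = 3916631889/76729 (c = (225 + 258/277)² = (62583/277)² = 3916631889/76729 ≈ 51045.)
(c + ((-17563 - 1*66753) + 169653)) + K(243) = (3916631889/76729 + ((-17563 - 1*66753) + 169653)) + (1 - 5*243) = (3916631889/76729 + ((-17563 - 66753) + 169653)) + (1 - 1215) = (3916631889/76729 + (-84316 + 169653)) - 1214 = (3916631889/76729 + 85337) - 1214 = 10464454562/76729 - 1214 = 10371305556/76729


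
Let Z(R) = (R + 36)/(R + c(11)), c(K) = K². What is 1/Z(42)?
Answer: 163/78 ≈ 2.0897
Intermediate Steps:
Z(R) = (36 + R)/(121 + R) (Z(R) = (R + 36)/(R + 11²) = (36 + R)/(R + 121) = (36 + R)/(121 + R))
1/Z(42) = 1/((36 + 42)/(121 + 42)) = 1/(78/163) = 163/78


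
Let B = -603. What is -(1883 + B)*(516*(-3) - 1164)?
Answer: 3471360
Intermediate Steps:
-(1883 + B)*(516*(-3) - 1164) = -(1883 - 603)*(516*(-3) - 1164) = -1280*(-1548 - 1164) = -1280*(-2712) = -1*(-3471360) = 3471360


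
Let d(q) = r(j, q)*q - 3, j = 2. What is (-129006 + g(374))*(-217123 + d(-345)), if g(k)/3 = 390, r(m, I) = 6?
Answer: 28021139856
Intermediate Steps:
d(q) = -3 + 6*q (d(q) = 6*q - 3 = -3 + 6*q)
g(k) = 1170 (g(k) = 3*390 = 1170)
(-129006 + g(374))*(-217123 + d(-345)) = (-129006 + 1170)*(-217123 + (-3 + 6*(-345))) = -127836*(-217123 + (-3 - 2070)) = -127836*(-217123 - 2073) = -127836*(-219196) = 28021139856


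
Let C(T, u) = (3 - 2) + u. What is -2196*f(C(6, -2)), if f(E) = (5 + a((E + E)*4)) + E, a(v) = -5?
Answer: 2196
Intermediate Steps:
C(T, u) = 1 + u
f(E) = E (f(E) = (5 - 5) + E = 0 + E = E)
-2196*f(C(6, -2)) = -2196*(1 - 2) = -2196*(-1) = 2196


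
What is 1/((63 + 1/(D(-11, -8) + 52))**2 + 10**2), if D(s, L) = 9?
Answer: 3721/15148436 ≈ 0.00024564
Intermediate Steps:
1/((63 + 1/(D(-11, -8) + 52))**2 + 10**2) = 1/((63 + 1/(9 + 52))**2 + 10**2) = 1/((63 + 1/61)**2 + 100) = 1/((3844/61)**2 + 100) = 1/(14776336/3721 + 100) = 1/(15148436/3721) = 3721/15148436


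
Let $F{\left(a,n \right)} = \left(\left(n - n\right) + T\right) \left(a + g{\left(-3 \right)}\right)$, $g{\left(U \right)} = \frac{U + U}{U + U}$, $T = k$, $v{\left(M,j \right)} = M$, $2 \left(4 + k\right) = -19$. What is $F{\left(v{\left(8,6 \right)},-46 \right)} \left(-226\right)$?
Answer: $27459$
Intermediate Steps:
$k = - \frac{27}{2}$ ($k = -4 + \frac{1}{2} \left(-19\right) = -4 - \frac{19}{2} = - \frac{27}{2} \approx -13.5$)
$T = - \frac{27}{2} \approx -13.5$
$g{\left(U \right)} = 1$ ($g{\left(U \right)} = \frac{2 U}{2 U} = 2 U \frac{1}{2 U} = 1$)
$F{\left(a,n \right)} = - \frac{27}{2} - \frac{27 a}{2}$ ($F{\left(a,n \right)} = \left(\left(n - n\right) - \frac{27}{2}\right) \left(a + 1\right) = \left(0 - \frac{27}{2}\right) \left(1 + a\right) = - \frac{27 \left(1 + a\right)}{2} = - \frac{27}{2} - \frac{27 a}{2}$)
$F{\left(v{\left(8,6 \right)},-46 \right)} \left(-226\right) = \left(- \frac{27}{2} - 108\right) \left(-226\right) = \left(- \frac{243}{2}\right) \left(-226\right) = 27459$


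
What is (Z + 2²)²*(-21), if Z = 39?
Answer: -38829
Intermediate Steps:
(Z + 2²)²*(-21) = (39 + 2²)²*(-21) = (39 + 4)²*(-21) = 43²*(-21) = 1849*(-21) = -38829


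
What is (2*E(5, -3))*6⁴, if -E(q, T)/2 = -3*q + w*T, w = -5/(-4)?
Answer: 97200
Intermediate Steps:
w = 5/4 (w = -5*(-¼) = 5/4 ≈ 1.2500)
E(q, T) = 6*q - 5*T/2 (E(q, T) = -2*(-3*q + 5*T/4) = 6*q - 5*T/2)
(2*E(5, -3))*6⁴ = (2*(6*5 - 5/2*(-3)))*6⁴ = (2*(30 + 15/2))*1296 = (2*(75/2))*1296 = 75*1296 = 97200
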